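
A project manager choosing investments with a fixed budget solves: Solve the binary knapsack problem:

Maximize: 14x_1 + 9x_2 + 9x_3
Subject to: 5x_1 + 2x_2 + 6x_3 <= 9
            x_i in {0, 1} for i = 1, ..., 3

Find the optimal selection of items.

Items: item 1 (v=14, w=5), item 2 (v=9, w=2), item 3 (v=9, w=6)
Capacity: 9
Checking all 8 subsets (w = total weight, v = total value):
  {}: w = 0, v = 0
  {1}: w = 5, v = 14
  {2}: w = 2, v = 9
  {3}: w = 6, v = 9
  {1, 2}: w = 7, v = 23
  {1, 3}: w = 11 > 9, infeasible
  {2, 3}: w = 8, v = 18
  {1, 2, 3}: w = 13 > 9, infeasible
Best feasible subset: items [1, 2]
Total weight: 7 <= 9, total value: 23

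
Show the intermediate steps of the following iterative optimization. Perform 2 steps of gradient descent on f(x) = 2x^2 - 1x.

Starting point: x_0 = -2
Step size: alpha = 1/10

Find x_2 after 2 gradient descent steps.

f(x) = 2x^2 - 1x, f'(x) = 4x + (-1)
Step 1: f'(-2) = -9, x_1 = -2 - 1/10 * -9 = -11/10
Step 2: f'(-11/10) = -27/5, x_2 = -11/10 - 1/10 * -27/5 = -14/25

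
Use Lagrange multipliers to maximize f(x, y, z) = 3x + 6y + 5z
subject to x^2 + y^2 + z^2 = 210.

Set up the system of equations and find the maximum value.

Lagrange conditions: 3 = 2*lambda*x, 6 = 2*lambda*y, 5 = 2*lambda*z
So x:3 = y:6 = z:5, i.e. x = 3t, y = 6t, z = 5t
Constraint: t^2*(3^2 + 6^2 + 5^2) = 210
  t^2 * 70 = 210  =>  t = sqrt(3)
Maximum = 3*3t + 6*6t + 5*5t = 70*sqrt(3) = sqrt(14700)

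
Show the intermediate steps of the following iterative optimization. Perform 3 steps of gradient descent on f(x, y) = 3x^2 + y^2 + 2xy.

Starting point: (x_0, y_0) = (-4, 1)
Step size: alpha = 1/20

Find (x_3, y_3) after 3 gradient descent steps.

f(x,y) = 3x^2 + y^2 + 2xy
grad_x = 6x + 2y, grad_y = 2y + 2x
Step 1: grad = (-22, -6), (-29/10, 13/10)
Step 2: grad = (-74/5, -16/5), (-54/25, 73/50)
Step 3: grad = (-251/25, -7/5), (-829/500, 153/100)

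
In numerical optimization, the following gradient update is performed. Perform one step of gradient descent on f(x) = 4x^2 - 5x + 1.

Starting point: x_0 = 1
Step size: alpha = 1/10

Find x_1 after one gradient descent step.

f(x) = 4x^2 - 5x + 1
f'(x) = 8x - 5
f'(1) = 8*1 + (-5) = 3
x_1 = x_0 - alpha * f'(x_0) = 1 - 1/10 * 3 = 7/10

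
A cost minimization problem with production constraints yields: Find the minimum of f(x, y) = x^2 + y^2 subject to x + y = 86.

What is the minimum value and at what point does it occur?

Substitute y = 86 - x into f(x,y) = x^2 + y^2:
g(x) = x^2 + (86 - x)^2 = 2x^2 - 172x + 7396
g'(x) = 4x - 172 = 0  =>  x = 43
y = 86 - 43 = 43
Minimum value = 43^2 + 43^2 = 3698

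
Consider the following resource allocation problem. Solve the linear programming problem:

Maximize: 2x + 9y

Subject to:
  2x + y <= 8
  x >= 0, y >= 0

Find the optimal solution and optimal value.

The feasible region has vertices at [(0, 0), (4, 0), (0, 8)].
Checking objective 2x + 9y at each vertex:
  (0, 0): 2*0 + 9*0 = 0
  (4, 0): 2*4 + 9*0 = 8
  (0, 8): 2*0 + 9*8 = 72
Maximum is 72 at (0, 8).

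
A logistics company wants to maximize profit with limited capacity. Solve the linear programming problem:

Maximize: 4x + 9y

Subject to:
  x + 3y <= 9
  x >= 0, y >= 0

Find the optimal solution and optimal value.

The feasible region has vertices at [(0, 0), (9, 0), (0, 3)].
Checking objective 4x + 9y at each vertex:
  (0, 0): 4*0 + 9*0 = 0
  (9, 0): 4*9 + 9*0 = 36
  (0, 3): 4*0 + 9*3 = 27
Maximum is 36 at (9, 0).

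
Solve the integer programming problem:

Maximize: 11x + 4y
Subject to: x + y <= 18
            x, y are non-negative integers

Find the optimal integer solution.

Objective: 11x + 4y, constraint: x + y <= 18
Coefficient of x is 11 >= coefficient of y is 4, so allocate the entire budget to x.
Optimal: x = 18, y = 0, value = 198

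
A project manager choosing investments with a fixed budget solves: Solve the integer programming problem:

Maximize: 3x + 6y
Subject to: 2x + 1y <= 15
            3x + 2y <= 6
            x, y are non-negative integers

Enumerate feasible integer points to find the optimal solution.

Constraint 1: 2x + 1y <= 15
Constraint 2: 3x + 2y <= 6
Feasible x range (need y >= 0): 0 <= x <= min(15/2, 6/3) => x in {0, ..., 2}.
Enumerate feasible integer points row by row (the coefficient of y is 6 > 0, so for each x the largest feasible y gives the best value):
  x = 0: y <= min((15 - 2*0)/1, (6 - 3*0)/2) => y in {0, ..., 3}; best 3*0 + 6*3 = 18
  x = 1: y <= min((15 - 2*1)/1, (6 - 3*1)/2) => y in {0, ..., 1}; best 3*1 + 6*1 = 9
  x = 2: y <= min((15 - 2*2)/1, (6 - 3*2)/2) => y in {0}; best 3*2 + 6*0 = 6
The maximum 3x + 6y = 18 is achieved at x = 0, y = 3.
Check: 2*0 + 1*3 = 3 <= 15 and 3*0 + 2*3 = 6 <= 6.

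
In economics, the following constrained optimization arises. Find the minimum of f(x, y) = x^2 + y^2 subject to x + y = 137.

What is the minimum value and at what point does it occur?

Substitute y = 137 - x into f(x,y) = x^2 + y^2:
g(x) = x^2 + (137 - x)^2 = 2x^2 - 274x + 18769
g'(x) = 4x - 274 = 0  =>  x = 137/2
y = 137 - 137/2 = 137/2
Minimum value = (137/2)^2 + (137/2)^2 = 18769/2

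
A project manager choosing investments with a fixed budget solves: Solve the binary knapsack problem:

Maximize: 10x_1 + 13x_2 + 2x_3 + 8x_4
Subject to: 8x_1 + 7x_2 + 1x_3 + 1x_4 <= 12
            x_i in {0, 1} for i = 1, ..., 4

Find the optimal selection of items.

Items: item 1 (v=10, w=8), item 2 (v=13, w=7), item 3 (v=2, w=1), item 4 (v=8, w=1)
Capacity: 12
Checking all 16 subsets (w = total weight, v = total value):
  {}: w = 0, v = 0
  {1}: w = 8, v = 10
  {2}: w = 7, v = 13
  {3}: w = 1, v = 2
  {4}: w = 1, v = 8
  {1, 2}: w = 15 > 12, infeasible
  {1, 3}: w = 9, v = 12
  {1, 4}: w = 9, v = 18
  {2, 3}: w = 8, v = 15
  {2, 4}: w = 8, v = 21
  {3, 4}: w = 2, v = 10
  {1, 2, 3}: w = 16 > 12, infeasible
  {1, 2, 4}: w = 16 > 12, infeasible
  {1, 3, 4}: w = 10, v = 20
  {2, 3, 4}: w = 9, v = 23
  {1, 2, 3, 4}: w = 17 > 12, infeasible
Best feasible subset: items [2, 3, 4]
Total weight: 9 <= 12, total value: 23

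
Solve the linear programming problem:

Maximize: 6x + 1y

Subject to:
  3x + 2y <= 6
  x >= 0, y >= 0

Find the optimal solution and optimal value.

The feasible region has vertices at [(0, 0), (2, 0), (0, 3)].
Checking objective 6x + 1y at each vertex:
  (0, 0): 6*0 + 1*0 = 0
  (2, 0): 6*2 + 1*0 = 12
  (0, 3): 6*0 + 1*3 = 3
Maximum is 12 at (2, 0).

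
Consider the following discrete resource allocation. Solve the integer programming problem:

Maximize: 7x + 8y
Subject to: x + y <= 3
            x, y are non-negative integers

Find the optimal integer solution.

Objective: 7x + 8y, constraint: x + y <= 3
Coefficient of y is 8 > coefficient of x is 7, so allocate the entire budget to y.
Optimal: x = 0, y = 3, value = 24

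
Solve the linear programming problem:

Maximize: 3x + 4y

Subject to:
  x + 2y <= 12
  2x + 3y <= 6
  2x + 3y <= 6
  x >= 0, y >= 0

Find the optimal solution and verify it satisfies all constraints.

Feasible vertices: (0, 0), (0, 2), (3, 0)
Objective 3x + 4y at each vertex:
  (0, 0): 0
  (0, 2): 8
  (3, 0): 9
Maximum is 9 at (3, 0).
Verify constraints at (x, y) = (3, 0):
  1*3 + 2*0 = 3 <= 12
  2*3 + 3*0 = 6 <= 6 (active)
  2*3 + 3*0 = 6 <= 6 (active)
  x = 3 >= 0, y = 0 >= 0. All constraints satisfied.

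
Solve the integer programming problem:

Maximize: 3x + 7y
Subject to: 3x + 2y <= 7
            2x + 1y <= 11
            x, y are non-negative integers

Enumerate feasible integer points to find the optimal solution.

Constraint 1: 3x + 2y <= 7
Constraint 2: 2x + 1y <= 11
Feasible x range (need y >= 0): 0 <= x <= min(7/3, 11/2) => x in {0, ..., 2}.
Enumerate feasible integer points row by row (the coefficient of y is 7 > 0, so for each x the largest feasible y gives the best value):
  x = 0: y <= min((7 - 3*0)/2, (11 - 2*0)/1) => y in {0, ..., 3}; best 3*0 + 7*3 = 21
  x = 1: y <= min((7 - 3*1)/2, (11 - 2*1)/1) => y in {0, ..., 2}; best 3*1 + 7*2 = 17
  x = 2: y <= min((7 - 3*2)/2, (11 - 2*2)/1) => y in {0}; best 3*2 + 7*0 = 6
The maximum 3x + 7y = 21 is achieved at x = 0, y = 3.
Check: 3*0 + 2*3 = 6 <= 7 and 2*0 + 1*3 = 3 <= 11.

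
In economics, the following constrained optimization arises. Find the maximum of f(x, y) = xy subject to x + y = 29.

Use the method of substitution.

Substitute y = 29 - x into f(x,y) = xy:
g(x) = x(29 - x) = 29x - x^2
g'(x) = 29 - 2x = 0  =>  x = 29/2
y = 29 - 29/2 = 29/2
Maximum value = (29/2) * (29/2) = 841/4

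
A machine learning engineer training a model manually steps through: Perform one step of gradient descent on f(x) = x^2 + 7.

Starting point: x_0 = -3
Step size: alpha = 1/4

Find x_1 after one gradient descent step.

f(x) = x^2 + 7
f'(x) = 2x + 0
f'(-3) = 2*-3 + (0) = -6
x_1 = x_0 - alpha * f'(x_0) = -3 - 1/4 * -6 = -3/2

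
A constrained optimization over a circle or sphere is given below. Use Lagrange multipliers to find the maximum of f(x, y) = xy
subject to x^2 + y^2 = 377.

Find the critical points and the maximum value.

Lagrange conditions: y = 2*lambda*x and x = 2*lambda*y
If x = 0 then y = 0, violating the constraint, so x, y != 0.
Dividing: y/x = x/y => x^2 = y^2 => y = x or y = -x
Constraint: 2x^2 = 377 => x^2 = 377/2 => x = +/-sqrt(377/2)
Critical points: (sqrt(377/2), sqrt(377/2)), (-sqrt(377/2), -sqrt(377/2)), (sqrt(377/2), -sqrt(377/2)), (-sqrt(377/2), sqrt(377/2))
  y = x:  xy = x^2 = 377/2  at (sqrt(377/2), sqrt(377/2)) and (-sqrt(377/2), -sqrt(377/2))
  y = -x: xy = -x^2 = -377/2 at (sqrt(377/2), -sqrt(377/2)) and (-sqrt(377/2), sqrt(377/2))
Maximum xy = 377/2 at (sqrt(377/2), sqrt(377/2)) and (-sqrt(377/2), -sqrt(377/2))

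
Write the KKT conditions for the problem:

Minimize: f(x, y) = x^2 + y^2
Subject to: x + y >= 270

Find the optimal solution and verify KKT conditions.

KKT conditions for min x^2 + y^2 s.t. x + y >= 270:
Stationarity: 2x = mu, 2y = mu
So x = y = mu/2.
Complementary slackness: mu*(x + y - 270) = 0
Primal feasibility: x + y >= 270; dual feasibility: mu >= 0
If mu = 0 then x = y = 0, but 0 + 0 < 270 is infeasible, so the constraint is active.
Constraint active: x + y = 2*(mu/2) = 270 => mu = 270
x = y = 135, f = 36450
Verify: stationarity 2*135 = 270 = mu; primal 135 + 135 = 270 >= 270; dual mu = 270 >= 0; complementary slackness 270*(270 - 270) = 0. All KKT conditions hold.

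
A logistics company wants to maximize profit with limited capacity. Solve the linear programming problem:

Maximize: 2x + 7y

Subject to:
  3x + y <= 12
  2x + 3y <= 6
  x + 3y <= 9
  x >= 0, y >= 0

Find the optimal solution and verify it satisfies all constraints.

Feasible vertices: (0, 0), (0, 2), (3, 0)
Objective 2x + 7y at each vertex:
  (0, 0): 0
  (0, 2): 14
  (3, 0): 6
Maximum is 14 at (0, 2).
Verify constraints at (x, y) = (0, 2):
  3*0 + 1*2 = 2 <= 12
  2*0 + 3*2 = 6 <= 6 (active)
  1*0 + 3*2 = 6 <= 9
  x = 0 >= 0, y = 2 >= 0. All constraints satisfied.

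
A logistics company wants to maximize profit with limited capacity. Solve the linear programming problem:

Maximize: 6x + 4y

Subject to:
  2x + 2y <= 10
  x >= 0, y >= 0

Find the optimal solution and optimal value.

The feasible region has vertices at [(0, 0), (5, 0), (0, 5)].
Checking objective 6x + 4y at each vertex:
  (0, 0): 6*0 + 4*0 = 0
  (5, 0): 6*5 + 4*0 = 30
  (0, 5): 6*0 + 4*5 = 20
Maximum is 30 at (5, 0).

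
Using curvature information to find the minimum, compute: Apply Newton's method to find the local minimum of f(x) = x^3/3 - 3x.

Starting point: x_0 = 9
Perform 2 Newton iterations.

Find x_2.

f(x) = x^3/3 - 3x
f'(x) = x^2 - 3, f''(x) = 2x
Newton update: x_{n+1} = x_n - (x_n^2 - 3)/(2*x_n)
Step 1: x_0 = 9, f'=78, f''=18, x_1 = 14/3
Step 2: x_1 = 14/3, f'=169/9, f''=28/3, x_2 = 223/84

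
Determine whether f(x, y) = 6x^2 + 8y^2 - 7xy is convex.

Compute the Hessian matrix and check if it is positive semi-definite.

f(x,y) = 6x^2 + 8y^2 - 7xy
Hessian H = [[12, -7], [-7, 16]]
trace(H) = 28, det(H) = 143
Eigenvalues: (28 +/- sqrt(212)) / 2 = 21.28, 6.72
Since both eigenvalues > 0, f is convex.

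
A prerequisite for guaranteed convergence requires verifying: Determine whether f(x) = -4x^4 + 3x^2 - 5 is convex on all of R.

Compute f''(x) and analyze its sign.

f(x) = -4x^4 + 3x^2 - 5
f'(x) = -16x^3 + 6x
f''(x) = -48x^2 + 6
f''(x) = -48x^2 + 6 -> -inf as |x| -> inf
Therefore, f is not globally convex on R.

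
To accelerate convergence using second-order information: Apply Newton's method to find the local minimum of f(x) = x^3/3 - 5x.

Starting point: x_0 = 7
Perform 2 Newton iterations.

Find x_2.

f(x) = x^3/3 - 5x
f'(x) = x^2 - 5, f''(x) = 2x
Newton update: x_{n+1} = x_n - (x_n^2 - 5)/(2*x_n)
Step 1: x_0 = 7, f'=44, f''=14, x_1 = 27/7
Step 2: x_1 = 27/7, f'=484/49, f''=54/7, x_2 = 487/189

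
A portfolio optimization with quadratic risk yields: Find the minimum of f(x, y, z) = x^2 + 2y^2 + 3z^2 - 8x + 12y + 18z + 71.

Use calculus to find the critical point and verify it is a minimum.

f(x,y,z) = x^2 + 2y^2 + 3z^2 - 8x + 12y + 18z + 71
df/dx = 2x + (-8) = 0 => x = 4
df/dy = 4y + (12) = 0 => y = -3
df/dz = 6z + (18) = 0 => z = -3
f(4,-3,-3) = 1*(4)^2 + 2*(-3)^2 + 3*(-3)^2 + -8*(4) + 12*(-3) + 18*(-3) + 71 = 10
Hessian is diagonal with entries 2, 4, 6 > 0, confirmed minimum.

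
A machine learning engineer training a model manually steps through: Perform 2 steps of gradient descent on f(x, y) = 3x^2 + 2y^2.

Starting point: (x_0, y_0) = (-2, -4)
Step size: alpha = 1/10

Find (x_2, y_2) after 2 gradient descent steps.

f(x,y) = 3x^2 + 2y^2
grad_x = 6x + 0y, grad_y = 4y + 0x
Step 1: grad = (-12, -16), (-4/5, -12/5)
Step 2: grad = (-24/5, -48/5), (-8/25, -36/25)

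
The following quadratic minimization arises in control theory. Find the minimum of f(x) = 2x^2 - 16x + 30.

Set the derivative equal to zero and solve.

f(x) = 2x^2 - 16x + 30
f'(x) = 4x + (-16) = 0
x = 16/4 = 4
f(4) = -2
Since f''(x) = 4 > 0, this is a minimum.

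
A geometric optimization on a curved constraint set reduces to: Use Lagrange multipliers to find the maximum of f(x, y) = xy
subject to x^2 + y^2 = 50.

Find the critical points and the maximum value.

Lagrange conditions: y = 2*lambda*x and x = 2*lambda*y
If x = 0 then y = 0, violating the constraint, so x, y != 0.
Dividing: y/x = x/y => x^2 = y^2 => y = x or y = -x
Constraint: 2x^2 = 50 => x^2 = 25 => x = +/-5
Critical points: (5, 5), (-5, -5), (5, -5), (-5, 5)
  y = x:  xy = x^2 = 25  at (5, 5) and (-5, -5)
  y = -x: xy = -x^2 = -25 at (5, -5) and (-5, 5)
Maximum xy = 25 at (5, 5) and (-5, -5)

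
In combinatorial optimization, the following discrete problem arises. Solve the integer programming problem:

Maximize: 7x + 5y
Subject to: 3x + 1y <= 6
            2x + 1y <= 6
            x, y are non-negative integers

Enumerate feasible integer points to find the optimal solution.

Constraint 1: 3x + 1y <= 6
Constraint 2: 2x + 1y <= 6
Feasible x range (need y >= 0): 0 <= x <= min(6/3, 6/2) => x in {0, ..., 2}.
Enumerate feasible integer points row by row (the coefficient of y is 5 > 0, so for each x the largest feasible y gives the best value):
  x = 0: y <= min((6 - 3*0)/1, (6 - 2*0)/1) => y in {0, ..., 6}; best 7*0 + 5*6 = 30
  x = 1: y <= min((6 - 3*1)/1, (6 - 2*1)/1) => y in {0, ..., 3}; best 7*1 + 5*3 = 22
  x = 2: y <= min((6 - 3*2)/1, (6 - 2*2)/1) => y in {0}; best 7*2 + 5*0 = 14
The maximum 7x + 5y = 30 is achieved at x = 0, y = 6.
Check: 3*0 + 1*6 = 6 <= 6 and 2*0 + 1*6 = 6 <= 6.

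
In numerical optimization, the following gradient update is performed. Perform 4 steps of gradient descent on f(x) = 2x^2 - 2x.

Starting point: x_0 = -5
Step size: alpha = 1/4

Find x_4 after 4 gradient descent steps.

f(x) = 2x^2 - 2x, f'(x) = 4x + (-2)
Step 1: f'(-5) = -22, x_1 = -5 - 1/4 * -22 = 1/2
Step 2: f'(1/2) = 0, x_2 = 1/2 - 1/4 * 0 = 1/2
Step 3: f'(1/2) = 0, x_3 = 1/2 - 1/4 * 0 = 1/2
Step 4: f'(1/2) = 0, x_4 = 1/2 - 1/4 * 0 = 1/2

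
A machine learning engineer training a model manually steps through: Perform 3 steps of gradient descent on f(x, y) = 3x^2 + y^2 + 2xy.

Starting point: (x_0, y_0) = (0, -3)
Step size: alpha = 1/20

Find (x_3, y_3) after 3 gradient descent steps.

f(x,y) = 3x^2 + y^2 + 2xy
grad_x = 6x + 2y, grad_y = 2y + 2x
Step 1: grad = (-6, -6), (3/10, -27/10)
Step 2: grad = (-18/5, -24/5), (12/25, -123/50)
Step 3: grad = (-51/25, -99/25), (291/500, -1131/500)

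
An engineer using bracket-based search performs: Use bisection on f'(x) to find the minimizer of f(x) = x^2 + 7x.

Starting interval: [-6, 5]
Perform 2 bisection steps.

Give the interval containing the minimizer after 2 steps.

Finding critical point of f(x) = x^2 + 7x using bisection on f'(x) = 2x + 7.
f'(x) = 0 when x = -7/2.
Starting interval: [-6, 5]
Step 1: mid = -1/2, f'(mid) = 6, new interval = [-6, -1/2]
Step 2: mid = -13/4, f'(mid) = 1/2, new interval = [-6, -13/4]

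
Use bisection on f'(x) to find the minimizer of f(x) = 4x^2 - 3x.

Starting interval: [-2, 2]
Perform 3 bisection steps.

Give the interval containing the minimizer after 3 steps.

Finding critical point of f(x) = 4x^2 - 3x using bisection on f'(x) = 8x + -3.
f'(x) = 0 when x = 3/8.
Starting interval: [-2, 2]
Step 1: mid = 0, f'(mid) = -3, new interval = [0, 2]
Step 2: mid = 1, f'(mid) = 5, new interval = [0, 1]
Step 3: mid = 1/2, f'(mid) = 1, new interval = [0, 1/2]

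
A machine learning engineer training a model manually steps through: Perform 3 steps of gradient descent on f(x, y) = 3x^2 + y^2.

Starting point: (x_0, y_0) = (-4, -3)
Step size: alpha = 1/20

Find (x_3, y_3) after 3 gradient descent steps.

f(x,y) = 3x^2 + y^2
grad_x = 6x + 0y, grad_y = 2y + 0x
Step 1: grad = (-24, -6), (-14/5, -27/10)
Step 2: grad = (-84/5, -27/5), (-49/25, -243/100)
Step 3: grad = (-294/25, -243/50), (-343/250, -2187/1000)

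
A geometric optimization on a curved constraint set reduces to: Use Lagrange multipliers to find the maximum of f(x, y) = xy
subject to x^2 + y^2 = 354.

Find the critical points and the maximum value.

Lagrange conditions: y = 2*lambda*x and x = 2*lambda*y
If x = 0 then y = 0, violating the constraint, so x, y != 0.
Dividing: y/x = x/y => x^2 = y^2 => y = x or y = -x
Constraint: 2x^2 = 354 => x^2 = 177 => x = +/-sqrt(177)
Critical points: (sqrt(177), sqrt(177)), (-sqrt(177), -sqrt(177)), (sqrt(177), -sqrt(177)), (-sqrt(177), sqrt(177))
  y = x:  xy = x^2 = 177  at (sqrt(177), sqrt(177)) and (-sqrt(177), -sqrt(177))
  y = -x: xy = -x^2 = -177 at (sqrt(177), -sqrt(177)) and (-sqrt(177), sqrt(177))
Maximum xy = 177 at (sqrt(177), sqrt(177)) and (-sqrt(177), -sqrt(177))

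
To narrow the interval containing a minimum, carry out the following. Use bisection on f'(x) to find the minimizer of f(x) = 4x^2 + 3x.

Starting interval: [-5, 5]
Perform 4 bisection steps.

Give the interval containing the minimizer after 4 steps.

Finding critical point of f(x) = 4x^2 + 3x using bisection on f'(x) = 8x + 3.
f'(x) = 0 when x = -3/8.
Starting interval: [-5, 5]
Step 1: mid = 0, f'(mid) = 3, new interval = [-5, 0]
Step 2: mid = -5/2, f'(mid) = -17, new interval = [-5/2, 0]
Step 3: mid = -5/4, f'(mid) = -7, new interval = [-5/4, 0]
Step 4: mid = -5/8, f'(mid) = -2, new interval = [-5/8, 0]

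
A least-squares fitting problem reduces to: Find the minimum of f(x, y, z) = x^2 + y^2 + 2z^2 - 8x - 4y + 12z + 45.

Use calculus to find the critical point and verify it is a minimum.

f(x,y,z) = x^2 + y^2 + 2z^2 - 8x - 4y + 12z + 45
df/dx = 2x + (-8) = 0 => x = 4
df/dy = 2y + (-4) = 0 => y = 2
df/dz = 4z + (12) = 0 => z = -3
f(4,2,-3) = 1*(4)^2 + 1*(2)^2 + 2*(-3)^2 + -8*(4) + -4*(2) + 12*(-3) + 45 = 7
Hessian is diagonal with entries 2, 2, 4 > 0, confirmed minimum.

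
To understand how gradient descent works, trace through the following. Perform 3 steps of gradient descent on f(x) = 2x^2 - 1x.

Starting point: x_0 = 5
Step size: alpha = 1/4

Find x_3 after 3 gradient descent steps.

f(x) = 2x^2 - 1x, f'(x) = 4x + (-1)
Step 1: f'(5) = 19, x_1 = 5 - 1/4 * 19 = 1/4
Step 2: f'(1/4) = 0, x_2 = 1/4 - 1/4 * 0 = 1/4
Step 3: f'(1/4) = 0, x_3 = 1/4 - 1/4 * 0 = 1/4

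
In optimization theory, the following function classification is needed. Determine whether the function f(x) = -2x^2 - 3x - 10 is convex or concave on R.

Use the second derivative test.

f(x) = -2x^2 - 3x - 10
f'(x) = -4x - 3
f''(x) = -4
Since f''(x) = -4 < 0 for all x, f is concave on R.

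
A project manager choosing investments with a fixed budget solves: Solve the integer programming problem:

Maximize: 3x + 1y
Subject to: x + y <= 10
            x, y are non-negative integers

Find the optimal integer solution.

Objective: 3x + 1y, constraint: x + y <= 10
Coefficient of x is 3 >= coefficient of y is 1, so allocate the entire budget to x.
Optimal: x = 10, y = 0, value = 30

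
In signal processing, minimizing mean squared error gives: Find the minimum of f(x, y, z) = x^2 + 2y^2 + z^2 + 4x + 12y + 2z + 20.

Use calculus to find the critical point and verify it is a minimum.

f(x,y,z) = x^2 + 2y^2 + z^2 + 4x + 12y + 2z + 20
df/dx = 2x + (4) = 0 => x = -2
df/dy = 4y + (12) = 0 => y = -3
df/dz = 2z + (2) = 0 => z = -1
f(-2,-3,-1) = 1*(-2)^2 + 2*(-3)^2 + 1*(-1)^2 + 4*(-2) + 12*(-3) + 2*(-1) + 20 = -3
Hessian is diagonal with entries 2, 4, 2 > 0, confirmed minimum.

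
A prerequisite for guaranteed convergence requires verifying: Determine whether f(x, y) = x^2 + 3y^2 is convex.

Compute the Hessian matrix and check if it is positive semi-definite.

f(x,y) = x^2 + 3y^2
Hessian H = [[2, 0], [0, 6]]
trace(H) = 8, det(H) = 12
Eigenvalues: (8 +/- sqrt(16)) / 2 = 6, 2
Since both eigenvalues > 0, f is convex.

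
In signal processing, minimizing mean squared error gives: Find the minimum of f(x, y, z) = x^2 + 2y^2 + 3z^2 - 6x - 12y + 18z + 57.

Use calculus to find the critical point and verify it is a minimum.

f(x,y,z) = x^2 + 2y^2 + 3z^2 - 6x - 12y + 18z + 57
df/dx = 2x + (-6) = 0 => x = 3
df/dy = 4y + (-12) = 0 => y = 3
df/dz = 6z + (18) = 0 => z = -3
f(3,3,-3) = 1*(3)^2 + 2*(3)^2 + 3*(-3)^2 + -6*(3) + -12*(3) + 18*(-3) + 57 = 3
Hessian is diagonal with entries 2, 4, 6 > 0, confirmed minimum.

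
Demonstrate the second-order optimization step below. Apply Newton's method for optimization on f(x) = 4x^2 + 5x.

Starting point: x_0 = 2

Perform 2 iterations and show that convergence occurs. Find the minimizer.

f(x) = 4x^2 + 5x, f'(x) = 8x + (5), f''(x) = 8
Step 1: f'(2) = 21, x_1 = 2 - 21/8 = -5/8
Step 2: f'(-5/8) = 0, x_2 = -5/8 (converged)
Newton's method converges in 1 step for quadratics.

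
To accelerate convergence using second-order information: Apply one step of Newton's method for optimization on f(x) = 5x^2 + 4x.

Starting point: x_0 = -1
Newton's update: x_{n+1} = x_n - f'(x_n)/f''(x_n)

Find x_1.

f(x) = 5x^2 + 4x
f'(x) = 10x + (4), f''(x) = 10
Newton step: x_1 = x_0 - f'(x_0)/f''(x_0)
f'(-1) = -6
x_1 = -1 - -6/10 = -2/5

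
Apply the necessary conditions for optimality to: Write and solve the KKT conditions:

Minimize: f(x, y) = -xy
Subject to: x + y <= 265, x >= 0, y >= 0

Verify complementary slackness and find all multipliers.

Problem: min -xy s.t. x + y <= 265 (multiplier lambda), x >= 0 (mu_x), y >= 0 (mu_y)
KKT stationarity: -y + lambda - mu_x = 0, -x + lambda - mu_y = 0, with lambda, mu_x, mu_y >= 0
Complementary slackness: lambda*(x + y - 265) = 0, mu_x*x = 0, mu_y*y = 0
If lambda = 0: y = -mu_x <= 0 and x = -mu_y <= 0 force x = y = 0 with f = 0; but x = y = 265/2 is feasible with f = -70225/4 < 0, so this is not the minimum. Hence lambda > 0 and x + y = 265.
Try x > 0, y > 0 (so mu_x = mu_y = 0): y = lambda, x = lambda => x = y = lambda
x + y = 265 => 2*lambda = 265 => lambda = 265/2
x* = y* = 265/2 > 0, consistent with mu_x = mu_y = 0.
(Any feasible point with x = 0 or y = 0 has f = 0 > -70225/4, so the minimum is not on those boundaries.)
min(-xy) = -70225/4 (i.e. max xy = 70225/4)
Multipliers: lambda = 265/2, mu_x = 0, mu_y = 0
Complementary slackness: lambda*(x + y - 265) = 265/2*(265/2 + 265/2 - 265) = 0, mu_x*x = 0*265/2 = 0, mu_y*y = 0*265/2 = 0. Satisfied.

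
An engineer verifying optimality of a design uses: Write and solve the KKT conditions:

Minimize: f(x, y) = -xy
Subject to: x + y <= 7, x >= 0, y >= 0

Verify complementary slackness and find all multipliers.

Problem: min -xy s.t. x + y <= 7 (multiplier lambda), x >= 0 (mu_x), y >= 0 (mu_y)
KKT stationarity: -y + lambda - mu_x = 0, -x + lambda - mu_y = 0, with lambda, mu_x, mu_y >= 0
Complementary slackness: lambda*(x + y - 7) = 0, mu_x*x = 0, mu_y*y = 0
If lambda = 0: y = -mu_x <= 0 and x = -mu_y <= 0 force x = y = 0 with f = 0; but x = y = 7/2 is feasible with f = -49/4 < 0, so this is not the minimum. Hence lambda > 0 and x + y = 7.
Try x > 0, y > 0 (so mu_x = mu_y = 0): y = lambda, x = lambda => x = y = lambda
x + y = 7 => 2*lambda = 7 => lambda = 7/2
x* = y* = 7/2 > 0, consistent with mu_x = mu_y = 0.
(Any feasible point with x = 0 or y = 0 has f = 0 > -49/4, so the minimum is not on those boundaries.)
min(-xy) = -49/4 (i.e. max xy = 49/4)
Multipliers: lambda = 7/2, mu_x = 0, mu_y = 0
Complementary slackness: lambda*(x + y - 7) = 7/2*(7/2 + 7/2 - 7) = 0, mu_x*x = 0*7/2 = 0, mu_y*y = 0*7/2 = 0. Satisfied.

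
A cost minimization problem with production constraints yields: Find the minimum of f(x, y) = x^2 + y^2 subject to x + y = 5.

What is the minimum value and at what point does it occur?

Substitute y = 5 - x into f(x,y) = x^2 + y^2:
g(x) = x^2 + (5 - x)^2 = 2x^2 - 10x + 25
g'(x) = 4x - 10 = 0  =>  x = 5/2
y = 5 - 5/2 = 5/2
Minimum value = (5/2)^2 + (5/2)^2 = 25/2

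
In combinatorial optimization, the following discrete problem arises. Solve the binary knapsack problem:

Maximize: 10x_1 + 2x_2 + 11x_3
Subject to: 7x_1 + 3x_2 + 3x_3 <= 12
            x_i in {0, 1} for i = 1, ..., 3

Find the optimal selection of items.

Items: item 1 (v=10, w=7), item 2 (v=2, w=3), item 3 (v=11, w=3)
Capacity: 12
Checking all 8 subsets (w = total weight, v = total value):
  {}: w = 0, v = 0
  {1}: w = 7, v = 10
  {2}: w = 3, v = 2
  {3}: w = 3, v = 11
  {1, 2}: w = 10, v = 12
  {1, 3}: w = 10, v = 21
  {2, 3}: w = 6, v = 13
  {1, 2, 3}: w = 13 > 12, infeasible
Best feasible subset: items [1, 3]
Total weight: 10 <= 12, total value: 21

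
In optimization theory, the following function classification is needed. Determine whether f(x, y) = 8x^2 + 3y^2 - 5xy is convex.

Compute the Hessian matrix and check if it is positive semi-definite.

f(x,y) = 8x^2 + 3y^2 - 5xy
Hessian H = [[16, -5], [-5, 6]]
trace(H) = 22, det(H) = 71
Eigenvalues: (22 +/- sqrt(200)) / 2 = 18.07, 3.929
Since both eigenvalues > 0, f is convex.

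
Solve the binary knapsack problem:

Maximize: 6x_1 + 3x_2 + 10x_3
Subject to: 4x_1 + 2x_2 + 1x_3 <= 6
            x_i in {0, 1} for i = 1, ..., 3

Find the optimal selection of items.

Items: item 1 (v=6, w=4), item 2 (v=3, w=2), item 3 (v=10, w=1)
Capacity: 6
Checking all 8 subsets (w = total weight, v = total value):
  {}: w = 0, v = 0
  {1}: w = 4, v = 6
  {2}: w = 2, v = 3
  {3}: w = 1, v = 10
  {1, 2}: w = 6, v = 9
  {1, 3}: w = 5, v = 16
  {2, 3}: w = 3, v = 13
  {1, 2, 3}: w = 7 > 6, infeasible
Best feasible subset: items [1, 3]
Total weight: 5 <= 6, total value: 16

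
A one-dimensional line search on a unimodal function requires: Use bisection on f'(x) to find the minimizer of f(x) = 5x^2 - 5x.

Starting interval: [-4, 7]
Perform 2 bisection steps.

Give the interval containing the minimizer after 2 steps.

Finding critical point of f(x) = 5x^2 - 5x using bisection on f'(x) = 10x + -5.
f'(x) = 0 when x = 1/2.
Starting interval: [-4, 7]
Step 1: mid = 3/2, f'(mid) = 10, new interval = [-4, 3/2]
Step 2: mid = -5/4, f'(mid) = -35/2, new interval = [-5/4, 3/2]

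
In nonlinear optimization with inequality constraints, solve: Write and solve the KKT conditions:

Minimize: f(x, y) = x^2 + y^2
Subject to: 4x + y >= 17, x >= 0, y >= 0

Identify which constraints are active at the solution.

KKT conditions for min x^2 + y^2 s.t. 4x + 1y >= 17, x >= 0, y >= 0:
Stationarity: 2x = mu*4 + mu_x, 2y = mu*1 + mu_y, with mu, mu_x, mu_y >= 0
Complementary slackness: mu*(4x + y - 17) = 0, mu_x*x = 0, mu_y*y = 0
(0, 0) is infeasible (4*0 + 1*0 < 17), so if mu = 0 stationarity would force x = mu_x/2 >= 0, y = mu_y/2 >= 0 with mu_x*x = mu_y*y = 0, i.e. x = y = 0: contradiction. Hence mu > 0 and 4x + y = 17 is active.
Try x > 0, y > 0 (so mu_x = mu_y = 0): x = 4*mu/2, y = 1*mu/2
Substitute: 4*(4*mu/2) + 1*(1*mu/2) = 17
  mu*17/2 = 17 => mu = 2
x* = 4 > 0, y* = 1 > 0, consistent with mu_x = mu_y = 0.
f is convex and the constraints are linear, so this KKT point is the global minimum.
f* = 17
Active constraints: 4x + y >= 17 (holds with equality, mu = 2 > 0); x >= 0 and y >= 0 are inactive (mu_x = mu_y = 0).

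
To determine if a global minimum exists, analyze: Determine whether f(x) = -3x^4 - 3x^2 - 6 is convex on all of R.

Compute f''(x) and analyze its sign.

f(x) = -3x^4 - 3x^2 - 6
f'(x) = -12x^3 + -6x
f''(x) = -36x^2 + -6
f''(x) = -36x^2 + -6 <= -6 < 0 for all x
Therefore, f is concave on R.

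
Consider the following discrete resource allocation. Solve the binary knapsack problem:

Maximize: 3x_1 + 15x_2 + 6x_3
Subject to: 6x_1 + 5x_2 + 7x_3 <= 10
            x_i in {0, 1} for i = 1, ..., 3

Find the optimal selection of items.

Items: item 1 (v=3, w=6), item 2 (v=15, w=5), item 3 (v=6, w=7)
Capacity: 10
Checking all 8 subsets (w = total weight, v = total value):
  {}: w = 0, v = 0
  {1}: w = 6, v = 3
  {2}: w = 5, v = 15
  {3}: w = 7, v = 6
  {1, 2}: w = 11 > 10, infeasible
  {1, 3}: w = 13 > 10, infeasible
  {2, 3}: w = 12 > 10, infeasible
  {1, 2, 3}: w = 18 > 10, infeasible
Best feasible subset: items [2]
Total weight: 5 <= 10, total value: 15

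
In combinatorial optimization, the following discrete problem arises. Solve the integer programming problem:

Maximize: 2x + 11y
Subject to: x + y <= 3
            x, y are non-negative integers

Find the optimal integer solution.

Objective: 2x + 11y, constraint: x + y <= 3
Coefficient of y is 11 > coefficient of x is 2, so allocate the entire budget to y.
Optimal: x = 0, y = 3, value = 33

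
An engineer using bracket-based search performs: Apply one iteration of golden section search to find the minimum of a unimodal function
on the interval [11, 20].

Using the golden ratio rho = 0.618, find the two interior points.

Golden section search on [11, 20].
Golden ratio rho = 0.618 (approx).
Interior points:
  x_1 = 11 + (1-0.618)*9 = 14.4380
  x_2 = 11 + 0.618*9 = 16.5620
Compare f(x_1) and f(x_2) to determine which subinterval to keep.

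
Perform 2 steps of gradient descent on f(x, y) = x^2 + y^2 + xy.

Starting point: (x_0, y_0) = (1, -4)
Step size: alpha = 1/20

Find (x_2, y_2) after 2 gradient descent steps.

f(x,y) = x^2 + y^2 + xy
grad_x = 2x + 1y, grad_y = 2y + 1x
Step 1: grad = (-2, -7), (11/10, -73/20)
Step 2: grad = (-29/20, -31/5), (469/400, -167/50)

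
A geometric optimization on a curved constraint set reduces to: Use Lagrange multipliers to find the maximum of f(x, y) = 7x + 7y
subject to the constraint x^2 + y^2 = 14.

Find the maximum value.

Set up Lagrange conditions: grad f = lambda * grad g
  7 = 2*lambda*x
  7 = 2*lambda*y
From these: x/y = 7/7, so x = 7t, y = 7t for some t.
Substitute into constraint: (7t)^2 + (7t)^2 = 14
  t^2 * 98 = 14
  t = sqrt(14/98)
Maximum = 7*x + 7*y = (7^2 + 7^2)*t = 98 * sqrt(14/98) = sqrt(1372)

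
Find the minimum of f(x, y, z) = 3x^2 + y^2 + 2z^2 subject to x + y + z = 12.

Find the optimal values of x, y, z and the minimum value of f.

Using Lagrange multipliers on f = 3x^2 + y^2 + 2z^2 with constraint x + y + z = 12:
Conditions: 2*3*x = lambda, 2*1*y = lambda, 2*2*z = lambda
So x = lambda/6, y = lambda/2, z = lambda/4
Substituting into constraint: lambda * (11/12) = 12
lambda = 144/11
x = 24/11, y = 72/11, z = 36/11
Minimum value = 864/11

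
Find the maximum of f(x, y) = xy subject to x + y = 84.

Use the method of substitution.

Substitute y = 84 - x into f(x,y) = xy:
g(x) = x(84 - x) = 84x - x^2
g'(x) = 84 - 2x = 0  =>  x = 42
y = 84 - 42 = 42
Maximum value = 42 * 42 = 1764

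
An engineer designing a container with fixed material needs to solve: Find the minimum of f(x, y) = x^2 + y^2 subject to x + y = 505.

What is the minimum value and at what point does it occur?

Substitute y = 505 - x into f(x,y) = x^2 + y^2:
g(x) = x^2 + (505 - x)^2 = 2x^2 - 1010x + 255025
g'(x) = 4x - 1010 = 0  =>  x = 505/2
y = 505 - 505/2 = 505/2
Minimum value = (505/2)^2 + (505/2)^2 = 255025/2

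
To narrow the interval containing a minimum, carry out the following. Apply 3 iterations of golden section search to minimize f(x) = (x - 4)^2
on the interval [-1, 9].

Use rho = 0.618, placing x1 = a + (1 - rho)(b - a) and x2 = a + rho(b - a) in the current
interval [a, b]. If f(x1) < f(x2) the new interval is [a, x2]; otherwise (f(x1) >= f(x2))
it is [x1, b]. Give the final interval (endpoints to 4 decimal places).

Golden section search for min of f(x) = (x - 4)^2 on [-1, 9].
Each step: x1 = a + (1 - rho)(b - a), x2 = a + rho(b - a); if f(x1) < f(x2) keep [a, x2], otherwise keep [x1, b].
Step 1: [-1.0000, 9.0000], x1=2.8200 (f=1.3924), x2=5.1800 (f=1.3924); f(x1) = f(x2) (tie, not '<') => keep [2.8200, 9.0000]
Step 2: [2.8200, 9.0000], x1=5.1808 (f=1.3942), x2=6.6392 (f=6.9656); f(x1) < f(x2) => keep [2.8200, 6.6392]
Step 3: [2.8200, 6.6392], x1=4.2789 (f=0.0778), x2=5.1803 (f=1.3931); f(x1) < f(x2) => keep [2.8200, 5.1803]
Final interval: [2.8200, 5.1803]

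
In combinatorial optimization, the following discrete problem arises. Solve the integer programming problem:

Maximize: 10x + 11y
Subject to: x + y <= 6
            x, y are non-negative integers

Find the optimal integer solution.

Objective: 10x + 11y, constraint: x + y <= 6
Coefficient of y is 11 > coefficient of x is 10, so allocate the entire budget to y.
Optimal: x = 0, y = 6, value = 66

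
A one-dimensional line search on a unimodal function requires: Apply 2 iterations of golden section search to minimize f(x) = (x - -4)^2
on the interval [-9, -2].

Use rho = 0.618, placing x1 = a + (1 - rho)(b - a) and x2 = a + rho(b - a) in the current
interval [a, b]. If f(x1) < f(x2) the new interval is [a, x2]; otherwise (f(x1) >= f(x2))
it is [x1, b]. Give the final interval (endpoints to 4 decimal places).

Golden section search for min of f(x) = (x - -4)^2 on [-9, -2].
Each step: x1 = a + (1 - rho)(b - a), x2 = a + rho(b - a); if f(x1) < f(x2) keep [a, x2], otherwise keep [x1, b].
Step 1: [-9.0000, -2.0000], x1=-6.3260 (f=5.4103), x2=-4.6740 (f=0.4543); f(x1) > f(x2) => keep [-6.3260, -2.0000]
Step 2: [-6.3260, -2.0000], x1=-4.6735 (f=0.4536), x2=-3.6525 (f=0.1207); f(x1) > f(x2) => keep [-4.6735, -2.0000]
Final interval: [-4.6735, -2.0000]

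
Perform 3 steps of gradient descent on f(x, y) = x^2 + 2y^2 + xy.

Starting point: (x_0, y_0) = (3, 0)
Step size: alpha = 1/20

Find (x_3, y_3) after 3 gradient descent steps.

f(x,y) = x^2 + 2y^2 + xy
grad_x = 2x + 1y, grad_y = 4y + 1x
Step 1: grad = (6, 3), (27/10, -3/20)
Step 2: grad = (21/4, 21/10), (39/16, -51/200)
Step 3: grad = (231/50, 567/400), (4413/2000, -2607/8000)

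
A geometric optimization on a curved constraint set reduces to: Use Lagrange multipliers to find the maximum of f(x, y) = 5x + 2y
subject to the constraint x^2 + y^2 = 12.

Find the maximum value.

Set up Lagrange conditions: grad f = lambda * grad g
  5 = 2*lambda*x
  2 = 2*lambda*y
From these: x/y = 5/2, so x = 5t, y = 2t for some t.
Substitute into constraint: (5t)^2 + (2t)^2 = 12
  t^2 * 29 = 12
  t = sqrt(12/29)
Maximum = 5*x + 2*y = (5^2 + 2^2)*t = 29 * sqrt(12/29) = sqrt(348)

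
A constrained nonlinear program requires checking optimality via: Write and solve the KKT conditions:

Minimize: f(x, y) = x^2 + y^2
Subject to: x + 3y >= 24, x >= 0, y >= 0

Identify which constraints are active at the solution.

KKT conditions for min x^2 + y^2 s.t. 1x + 3y >= 24, x >= 0, y >= 0:
Stationarity: 2x = mu*1 + mu_x, 2y = mu*3 + mu_y, with mu, mu_x, mu_y >= 0
Complementary slackness: mu*(x + 3y - 24) = 0, mu_x*x = 0, mu_y*y = 0
(0, 0) is infeasible (1*0 + 3*0 < 24), so if mu = 0 stationarity would force x = mu_x/2 >= 0, y = mu_y/2 >= 0 with mu_x*x = mu_y*y = 0, i.e. x = y = 0: contradiction. Hence mu > 0 and x + 3y = 24 is active.
Try x > 0, y > 0 (so mu_x = mu_y = 0): x = 1*mu/2, y = 3*mu/2
Substitute: 1*(1*mu/2) + 3*(3*mu/2) = 24
  mu*10/2 = 24 => mu = 24/5
x* = 12/5 > 0, y* = 36/5 > 0, consistent with mu_x = mu_y = 0.
f is convex and the constraints are linear, so this KKT point is the global minimum.
f* = 288/5
Active constraints: x + 3y >= 24 (holds with equality, mu = 24/5 > 0); x >= 0 and y >= 0 are inactive (mu_x = mu_y = 0).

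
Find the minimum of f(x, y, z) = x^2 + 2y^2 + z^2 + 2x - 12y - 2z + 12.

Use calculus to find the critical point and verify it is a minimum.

f(x,y,z) = x^2 + 2y^2 + z^2 + 2x - 12y - 2z + 12
df/dx = 2x + (2) = 0 => x = -1
df/dy = 4y + (-12) = 0 => y = 3
df/dz = 2z + (-2) = 0 => z = 1
f(-1,3,1) = 1*(-1)^2 + 2*(3)^2 + 1*(1)^2 + 2*(-1) + -12*(3) + -2*(1) + 12 = -8
Hessian is diagonal with entries 2, 4, 2 > 0, confirmed minimum.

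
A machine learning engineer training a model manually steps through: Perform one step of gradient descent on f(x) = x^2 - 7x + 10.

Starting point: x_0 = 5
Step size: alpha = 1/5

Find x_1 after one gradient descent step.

f(x) = x^2 - 7x + 10
f'(x) = 2x - 7
f'(5) = 2*5 + (-7) = 3
x_1 = x_0 - alpha * f'(x_0) = 5 - 1/5 * 3 = 22/5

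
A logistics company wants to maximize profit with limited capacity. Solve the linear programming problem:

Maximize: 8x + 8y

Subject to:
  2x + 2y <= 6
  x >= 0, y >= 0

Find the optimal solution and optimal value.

The feasible region has vertices at [(0, 0), (3, 0), (0, 3)].
Checking objective 8x + 8y at each vertex:
  (0, 0): 8*0 + 8*0 = 0
  (3, 0): 8*3 + 8*0 = 24
  (0, 3): 8*0 + 8*3 = 24
Maximum is 24 at (3, 0).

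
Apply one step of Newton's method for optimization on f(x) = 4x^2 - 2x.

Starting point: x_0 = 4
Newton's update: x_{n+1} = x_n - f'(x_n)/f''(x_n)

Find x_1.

f(x) = 4x^2 - 2x
f'(x) = 8x + (-2), f''(x) = 8
Newton step: x_1 = x_0 - f'(x_0)/f''(x_0)
f'(4) = 30
x_1 = 4 - 30/8 = 1/4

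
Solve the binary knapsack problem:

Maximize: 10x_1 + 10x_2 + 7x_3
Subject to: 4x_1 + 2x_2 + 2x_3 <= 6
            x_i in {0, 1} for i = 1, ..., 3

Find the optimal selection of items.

Items: item 1 (v=10, w=4), item 2 (v=10, w=2), item 3 (v=7, w=2)
Capacity: 6
Checking all 8 subsets (w = total weight, v = total value):
  {}: w = 0, v = 0
  {1}: w = 4, v = 10
  {2}: w = 2, v = 10
  {3}: w = 2, v = 7
  {1, 2}: w = 6, v = 20
  {1, 3}: w = 6, v = 17
  {2, 3}: w = 4, v = 17
  {1, 2, 3}: w = 8 > 6, infeasible
Best feasible subset: items [1, 2]
Total weight: 6 <= 6, total value: 20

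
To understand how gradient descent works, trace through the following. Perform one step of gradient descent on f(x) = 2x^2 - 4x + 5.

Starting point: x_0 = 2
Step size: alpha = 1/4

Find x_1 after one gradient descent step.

f(x) = 2x^2 - 4x + 5
f'(x) = 4x - 4
f'(2) = 4*2 + (-4) = 4
x_1 = x_0 - alpha * f'(x_0) = 2 - 1/4 * 4 = 1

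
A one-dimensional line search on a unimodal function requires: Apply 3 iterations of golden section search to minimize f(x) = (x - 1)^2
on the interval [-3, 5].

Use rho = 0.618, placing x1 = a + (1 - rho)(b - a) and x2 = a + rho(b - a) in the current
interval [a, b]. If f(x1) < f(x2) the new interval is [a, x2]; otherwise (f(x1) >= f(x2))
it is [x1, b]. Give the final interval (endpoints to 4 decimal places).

Golden section search for min of f(x) = (x - 1)^2 on [-3, 5].
Each step: x1 = a + (1 - rho)(b - a), x2 = a + rho(b - a); if f(x1) < f(x2) keep [a, x2], otherwise keep [x1, b].
Step 1: [-3.0000, 5.0000], x1=0.0560 (f=0.8911), x2=1.9440 (f=0.8911); f(x1) = f(x2) (tie, not '<') => keep [0.0560, 5.0000]
Step 2: [0.0560, 5.0000], x1=1.9446 (f=0.8923), x2=3.1114 (f=4.4580); f(x1) < f(x2) => keep [0.0560, 3.1114]
Step 3: [0.0560, 3.1114], x1=1.2232 (f=0.0498), x2=1.9442 (f=0.8916); f(x1) < f(x2) => keep [0.0560, 1.9442]
Final interval: [0.0560, 1.9442]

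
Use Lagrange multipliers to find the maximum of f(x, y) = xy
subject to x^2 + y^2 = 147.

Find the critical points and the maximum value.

Lagrange conditions: y = 2*lambda*x and x = 2*lambda*y
If x = 0 then y = 0, violating the constraint, so x, y != 0.
Dividing: y/x = x/y => x^2 = y^2 => y = x or y = -x
Constraint: 2x^2 = 147 => x^2 = 147/2 => x = +/-sqrt(147/2)
Critical points: (sqrt(147/2), sqrt(147/2)), (-sqrt(147/2), -sqrt(147/2)), (sqrt(147/2), -sqrt(147/2)), (-sqrt(147/2), sqrt(147/2))
  y = x:  xy = x^2 = 147/2  at (sqrt(147/2), sqrt(147/2)) and (-sqrt(147/2), -sqrt(147/2))
  y = -x: xy = -x^2 = -147/2 at (sqrt(147/2), -sqrt(147/2)) and (-sqrt(147/2), sqrt(147/2))
Maximum xy = 147/2 at (sqrt(147/2), sqrt(147/2)) and (-sqrt(147/2), -sqrt(147/2))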